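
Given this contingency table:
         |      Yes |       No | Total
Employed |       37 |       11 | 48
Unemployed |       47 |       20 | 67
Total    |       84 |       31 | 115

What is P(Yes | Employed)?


P(Yes | Employed) = 37/(37+11) = 37/48

P(Yes|Employed) = 37/48 ≈ 77.08%


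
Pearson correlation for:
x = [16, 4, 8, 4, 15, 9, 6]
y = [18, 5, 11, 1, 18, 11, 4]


n=7, Σx=62, Σy=68, Σxy=793, Σx²=694, Σy²=932
r = (7×793 - 62×68)/√((7×694 - 62²)(7×932 - 68²))
= 1335/√(1014×1900) = 1335/√1926600 ≈ 1335/1388.0202 ≈ 0.9618

r ≈ 0.9618


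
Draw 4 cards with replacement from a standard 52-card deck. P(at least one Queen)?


P(not a Queen) = 48/52 = 12/13
P(none in 4 draws) = (12/13)^4 = 20736/28561
P(≥1 Queen) = 1 - 20736/28561 = 7825/28561

P = 7825/28561 ≈ 27.40%


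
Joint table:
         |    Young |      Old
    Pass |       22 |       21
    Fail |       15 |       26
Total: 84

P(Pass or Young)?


P(Pass∨Young) = P(Pass) + P(Young) - P(Pass∧Young)
= (43 + 37 - 22)/84 = 58/84 = 29/42

P = 29/42 ≈ 69.05%


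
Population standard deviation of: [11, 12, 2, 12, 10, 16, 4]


Mean = 67/7
  (11-67/7)²=100/49
  (12-67/7)²=289/49
  (2-67/7)²=2809/49
  (12-67/7)²=289/49
  (10-67/7)²=9/49
  (16-67/7)²=2025/49
  (4-67/7)²=1521/49
Σ(x-μ)² = 1006/7
σ² = (1006/7)/7 = 1006/49

σ = √(1006/49) ≈ 4.5311


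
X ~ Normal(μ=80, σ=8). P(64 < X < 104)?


z₁=(64-80)/8=-2.0, z₂=(104-80)/8=3.0
P = Φ(3.0) - Φ(-2.0) = 0.998650 - 0.022750 = 0.975900 ≈ 0.9759

P(64 < X < 104) ≈ 0.9759


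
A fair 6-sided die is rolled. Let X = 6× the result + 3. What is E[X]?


E[die] = (1+6)/2 = 7/2
E[X] = 6×7/2 + 3 = 24

E[X] = 24


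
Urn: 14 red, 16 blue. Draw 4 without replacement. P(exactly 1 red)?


Hypergeometric: C(14,1)×C(16,3)/C(30,4)
= 14×560/27405 = 224/783

P(X=1) = 224/783 ≈ 28.61%


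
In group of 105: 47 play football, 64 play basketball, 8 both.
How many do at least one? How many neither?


|A∪B| = 47+64-8 = 103
Neither = 105-103 = 2

At least one: 103; Neither: 2


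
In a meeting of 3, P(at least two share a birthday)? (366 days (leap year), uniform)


P(all different) = Π(366-i)/366 for i=0..2
= 0.991818
P(match) = 1 - 0.991818 = 0.008182

P ≈ 0.0082 ≈ 0.82%


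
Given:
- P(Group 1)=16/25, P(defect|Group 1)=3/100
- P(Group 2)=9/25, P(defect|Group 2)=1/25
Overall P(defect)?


P(B) = Σ P(B|Aᵢ)×P(Aᵢ)
  3/100×16/25 = 12/625
  1/25×9/25 = 9/625
Sum = 21/625

P(defect) = 21/625 ≈ 3.36%


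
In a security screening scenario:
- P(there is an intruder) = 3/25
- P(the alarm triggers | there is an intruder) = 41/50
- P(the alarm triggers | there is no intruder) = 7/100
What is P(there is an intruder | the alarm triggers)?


Using Bayes' theorem:
P(A|B) = P(B|A)·P(A) / P(B)

P(the alarm triggers) = 41/50 × 3/25 + 7/100 × 22/25
= 123/1250 + 77/1250 = 4/25

P(there is an intruder|the alarm triggers) = (123/1250) / (4/25) = 123/200

P(there is an intruder|the alarm triggers) = 123/200 ≈ 61.50%


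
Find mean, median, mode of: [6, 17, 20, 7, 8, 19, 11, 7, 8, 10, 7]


Sorted: [6, 7, 7, 7, 8, 8, 10, 11, 17, 19, 20]
Mean = 120/11
Median = 8
Freq: {6: 1, 17: 1, 20: 1, 7: 3, 8: 2, 19: 1, 11: 1, 10: 1}
Mode: [7]

Mean=120/11, Median=8, Mode=7


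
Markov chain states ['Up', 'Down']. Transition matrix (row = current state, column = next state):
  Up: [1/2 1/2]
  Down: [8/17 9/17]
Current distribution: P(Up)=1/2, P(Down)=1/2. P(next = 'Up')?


P(next=Up) = Σᵢ P(now=i)×P(i→Up)
= 1/2×1/2 + 1/2×8/17
= 1/4 + 4/17 = 33/68

P = 33/68 ≈ 0.4853


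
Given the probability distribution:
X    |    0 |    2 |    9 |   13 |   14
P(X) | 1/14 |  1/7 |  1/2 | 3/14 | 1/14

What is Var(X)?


E[X] = 60/7
E[X²] = 639/7
Var(X) = E[X²] - (E[X])² = 639/7 - 3600/49 = 873/49

Var(X) = 873/49 ≈ 17.8163


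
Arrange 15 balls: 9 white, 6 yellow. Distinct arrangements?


15!/(9!×6!) = 5005

5005


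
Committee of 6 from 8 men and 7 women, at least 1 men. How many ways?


Count by #men:
  1M,5W: C(8,1)×C(7,5)=168
  2M,4W: C(8,2)×C(7,4)=980
  3M,3W: C(8,3)×C(7,3)=1960
  4M,2W: C(8,4)×C(7,2)=1470
  5M,1W: C(8,5)×C(7,1)=392
  6M,0W: C(8,6)×C(7,0)=28
Total = 4998

4998


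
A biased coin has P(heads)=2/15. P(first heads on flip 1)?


Geometric: P(X=1) = (1-p)^(k-1)×p = (13/15)^0×2/15 = 2/15

P(X=1) = 2/15 ≈ 13.33%


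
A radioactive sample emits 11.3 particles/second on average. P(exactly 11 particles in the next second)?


Poisson(λ=11.3): P(X=11) = e^(-λ)×λ^k/k!
= e^(-11.3) × 11.3^11 / 11!
≈ 1.237292426e-05 × 383586115061 / 39916800 ≈ 0.118899

P(X=11) ≈ 0.118899 ≈ 11.89%


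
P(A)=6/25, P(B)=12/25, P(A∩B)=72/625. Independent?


P(A)×P(B) = 72/625
P(A∩B) = 72/625
Equal ✓ → Independent

Yes, independent


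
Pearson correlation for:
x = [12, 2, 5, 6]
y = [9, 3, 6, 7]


n=4, Σx=25, Σy=25, Σxy=186, Σx²=209, Σy²=175
r = (4×186 - 25×25)/√((4×209 - 25²)(4×175 - 25²))
= 119/√(211×75) = 119/√15825 ≈ 119/125.7975 ≈ 0.9460

r ≈ 0.9460


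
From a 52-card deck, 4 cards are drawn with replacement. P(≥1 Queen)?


P(not a Queen) = 48/52 = 12/13
P(none in 4 draws) = (12/13)^4 = 20736/28561
P(≥1 Queen) = 1 - 20736/28561 = 7825/28561

P = 7825/28561 ≈ 27.40%


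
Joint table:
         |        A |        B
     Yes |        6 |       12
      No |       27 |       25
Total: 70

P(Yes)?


P(Yes) = (6+12)/70 = 18/70 = 9/35

P(Yes) = 9/35 ≈ 25.71%


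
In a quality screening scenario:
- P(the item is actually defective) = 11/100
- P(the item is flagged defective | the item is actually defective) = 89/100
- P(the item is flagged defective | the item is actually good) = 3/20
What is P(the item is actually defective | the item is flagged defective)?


Using Bayes' theorem:
P(A|B) = P(B|A)·P(A) / P(B)

P(the item is flagged defective) = 89/100 × 11/100 + 3/20 × 89/100
= 979/10000 + 267/2000 = 1157/5000

P(the item is actually defective|the item is flagged defective) = (979/10000) / (1157/5000) = 11/26

P(the item is actually defective|the item is flagged defective) = 11/26 ≈ 42.31%


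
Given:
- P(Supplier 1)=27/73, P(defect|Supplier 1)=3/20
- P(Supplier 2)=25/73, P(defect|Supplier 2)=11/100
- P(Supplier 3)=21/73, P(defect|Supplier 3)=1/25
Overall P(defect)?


P(B) = Σ P(B|Aᵢ)×P(Aᵢ)
  3/20×27/73 = 81/1460
  11/100×25/73 = 11/292
  1/25×21/73 = 21/1825
Sum = 191/1825

P(defect) = 191/1825 ≈ 10.47%


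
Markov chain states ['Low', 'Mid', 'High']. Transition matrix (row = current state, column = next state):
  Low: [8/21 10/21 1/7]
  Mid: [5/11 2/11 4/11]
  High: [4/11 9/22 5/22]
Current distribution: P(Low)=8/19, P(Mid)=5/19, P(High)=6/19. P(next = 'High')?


P(next=High) = Σᵢ P(now=i)×P(i→High)
= 8/19×1/7 + 5/19×4/11 + 6/19×5/22
= 8/133 + 20/209 + 15/209 = 333/1463

P = 333/1463 ≈ 0.2276


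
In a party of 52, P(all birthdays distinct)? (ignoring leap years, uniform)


P(all different) = Π(365-i)/365 for i=0..51
= (365/365)×(364/365)×...×(314/365)
= 0.021995

P ≈ 0.0220 ≈ 2.20%


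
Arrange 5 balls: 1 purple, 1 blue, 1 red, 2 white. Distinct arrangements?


5!/(1!×1!×1!×2!) = 60

60


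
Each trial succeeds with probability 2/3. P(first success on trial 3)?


Geometric: P(X=3) = (1-p)^(k-1)×p = (1/3)^2×2/3 = 2/27

P(X=3) = 2/27 ≈ 7.41%


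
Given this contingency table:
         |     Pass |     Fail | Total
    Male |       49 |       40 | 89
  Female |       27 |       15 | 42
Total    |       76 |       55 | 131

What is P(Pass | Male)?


P(Pass | Male) = 49/(49+40) = 49/89

P(Pass|Male) = 49/89 ≈ 55.06%


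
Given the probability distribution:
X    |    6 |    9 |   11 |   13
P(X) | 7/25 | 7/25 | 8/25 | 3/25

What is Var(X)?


E[X] = 232/25
E[X²] = 2294/25
Var(X) = E[X²] - (E[X])² = 2294/25 - 53824/625 = 3526/625

Var(X) = 3526/625 ≈ 5.6416


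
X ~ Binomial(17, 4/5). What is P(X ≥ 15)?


P(X ≥ 15) = Σ P(X=i) for i=15..17
P(X=15) = 146028888064/762939453125
P(X=16) = 73014444032/762939453125
P(X=17) = 17179869184/762939453125
Sum = 47244640256/152587890625

P(X ≥ 15) = 47244640256/152587890625 ≈ 30.96%


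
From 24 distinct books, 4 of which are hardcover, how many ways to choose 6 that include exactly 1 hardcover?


Choose 1 of the 4 hardcovers and 5 of the other 20 books:
C(4,1)×C(20,5) = 4×15504 = 62016

62016


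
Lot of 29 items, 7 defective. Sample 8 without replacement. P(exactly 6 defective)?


Hypergeometric: C(7,6)×C(22,2)/C(29,8)
= 7×231/4292145 = 49/130065

P(X=6) = 49/130065 ≈ 0.04%


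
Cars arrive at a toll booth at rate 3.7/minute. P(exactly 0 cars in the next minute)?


Poisson(λ=3.7): P(X=0) = e^(-λ)×λ^k/k!
= e^(-3.7) × 3.7^0 / 0!
≈ 0.02472352647 × 1 / 1 ≈ 0.024724

P(X=0) ≈ 0.024724 ≈ 2.47%


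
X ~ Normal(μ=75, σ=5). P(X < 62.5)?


z = (62.5-75)/5 = -2.5
P(Z < -2.5) = 0.0062

P(X < 62.5) ≈ 0.0062


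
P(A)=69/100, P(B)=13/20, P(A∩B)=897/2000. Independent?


P(A)×P(B) = 897/2000
P(A∩B) = 897/2000
Equal ✓ → Independent

Yes, independent


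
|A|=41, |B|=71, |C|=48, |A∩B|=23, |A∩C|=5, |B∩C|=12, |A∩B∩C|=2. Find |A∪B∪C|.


|A∪B∪C| = 41+71+48-23-5-12+2 = 122

|A∪B∪C| = 122


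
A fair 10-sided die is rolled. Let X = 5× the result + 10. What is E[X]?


E[die] = (1+10)/2 = 11/2
E[X] = 5×11/2 + 10 = 75/2

E[X] = 75/2


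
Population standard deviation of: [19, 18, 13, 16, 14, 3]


Mean = 83/6
  (19-83/6)²=961/36
  (18-83/6)²=625/36
  (13-83/6)²=25/36
  (16-83/6)²=169/36
  (14-83/6)²=1/36
  (3-83/6)²=4225/36
Σ(x-μ)² = 1001/6
σ² = (1001/6)/6 = 1001/36

σ = √(1001/36) ≈ 5.2731


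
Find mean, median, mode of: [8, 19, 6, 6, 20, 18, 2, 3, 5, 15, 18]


Sorted: [2, 3, 5, 6, 6, 8, 15, 18, 18, 19, 20]
Mean = 120/11
Median = 8
Freq: {8: 1, 19: 1, 6: 2, 20: 1, 18: 2, 2: 1, 3: 1, 5: 1, 15: 1}
Mode: [6, 18]

Mean=120/11, Median=8, Mode=[6, 18]


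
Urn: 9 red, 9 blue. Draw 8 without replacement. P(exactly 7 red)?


Hypergeometric: C(9,7)×C(9,1)/C(18,8)
= 36×9/43758 = 18/2431

P(X=7) = 18/2431 ≈ 0.74%


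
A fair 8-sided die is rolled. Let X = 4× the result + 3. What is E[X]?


E[die] = (1+8)/2 = 9/2
E[X] = 4×9/2 + 3 = 21

E[X] = 21


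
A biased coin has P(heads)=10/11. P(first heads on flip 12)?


Geometric: P(X=12) = (1-p)^(k-1)×p = (1/11)^11×10/11 = 10/3138428376721

P(X=12) = 10/3138428376721 ≈ 0.00%


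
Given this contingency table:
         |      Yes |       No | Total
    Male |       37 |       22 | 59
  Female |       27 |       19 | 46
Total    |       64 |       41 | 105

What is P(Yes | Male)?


P(Yes | Male) = 37/(37+22) = 37/59

P(Yes|Male) = 37/59 ≈ 62.71%


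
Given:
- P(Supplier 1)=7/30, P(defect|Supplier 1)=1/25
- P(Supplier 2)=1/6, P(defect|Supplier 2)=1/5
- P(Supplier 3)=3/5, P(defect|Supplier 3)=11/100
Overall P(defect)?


P(B) = Σ P(B|Aᵢ)×P(Aᵢ)
  1/25×7/30 = 7/750
  1/5×1/6 = 1/30
  11/100×3/5 = 33/500
Sum = 163/1500

P(defect) = 163/1500 ≈ 10.87%


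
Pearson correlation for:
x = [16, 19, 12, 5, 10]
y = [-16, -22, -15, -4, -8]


n=5, Σx=62, Σy=-65, Σxy=-954, Σx²=886, Σy²=1045
r = (5×(-954) - 62×(-65))/√((5×886 - 62²)(5×1045 - (-65)²))
= -740/√(586×1000) = -740/√586000 ≈ -740/765.5064 ≈ -0.9667

r ≈ -0.9667


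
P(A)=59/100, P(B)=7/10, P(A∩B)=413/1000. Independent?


P(A)×P(B) = 413/1000
P(A∩B) = 413/1000
Equal ✓ → Independent

Yes, independent


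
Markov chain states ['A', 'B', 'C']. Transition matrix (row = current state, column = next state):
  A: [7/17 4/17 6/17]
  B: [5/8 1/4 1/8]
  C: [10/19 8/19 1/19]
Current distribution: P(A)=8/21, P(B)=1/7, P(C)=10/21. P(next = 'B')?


P(next=B) = Σᵢ P(now=i)×P(i→B)
= 8/21×4/17 + 1/7×1/4 + 10/21×8/19
= 32/357 + 1/28 + 80/399 = 421/1292

P = 421/1292 ≈ 0.3259


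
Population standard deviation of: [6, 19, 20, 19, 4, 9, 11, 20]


Mean = 108/8 = 27/2
  (6-27/2)²=225/4
  (19-27/2)²=121/4
  (20-27/2)²=169/4
  (19-27/2)²=121/4
  (4-27/2)²=361/4
  (9-27/2)²=81/4
  (11-27/2)²=25/4
  (20-27/2)²=169/4
Σ(x-μ)² = 318
σ² = 318/8 = 159/4

σ = √(159/4) ≈ 6.3048


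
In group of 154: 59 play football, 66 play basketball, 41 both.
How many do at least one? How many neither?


|A∪B| = 59+66-41 = 84
Neither = 154-84 = 70

At least one: 84; Neither: 70


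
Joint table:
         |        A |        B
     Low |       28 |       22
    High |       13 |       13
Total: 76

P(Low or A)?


P(Low∨A) = P(Low) + P(A) - P(Low∧A)
= (50 + 41 - 28)/76 = 63/76

P = 63/76 ≈ 82.89%


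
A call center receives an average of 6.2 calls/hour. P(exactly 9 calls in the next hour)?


Poisson(λ=6.2): P(X=9) = e^(-λ)×λ^k/k!
= e^(-6.2) × 6.2^9 / 9!
≈ 0.002029430636 × 13537086.5463 / 362880 ≈ 0.075707

P(X=9) ≈ 0.075707 ≈ 7.57%


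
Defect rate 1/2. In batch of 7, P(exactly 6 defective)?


Binomial: P(X=6) = C(7,6)×p^6×(1-p)^1
= 7 × 1/64 × 1/2 = 7/128

P(X=6) = 7/128 ≈ 5.47%


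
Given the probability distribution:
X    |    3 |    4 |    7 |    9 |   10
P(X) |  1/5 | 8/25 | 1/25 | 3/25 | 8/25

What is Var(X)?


E[X] = 161/25
E[X²] = 253/5
Var(X) = E[X²] - (E[X])² = 253/5 - 25921/625 = 5704/625

Var(X) = 5704/625 ≈ 9.1264


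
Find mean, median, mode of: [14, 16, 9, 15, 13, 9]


Sorted: [9, 9, 13, 14, 15, 16]
Mean = 76/6 = 38/3
Median = 27/2
Freq: {14: 1, 16: 1, 9: 2, 15: 1, 13: 1}
Mode: [9]

Mean=38/3, Median=27/2, Mode=9


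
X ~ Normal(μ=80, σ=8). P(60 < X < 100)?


z₁=(60-80)/8=-2.5, z₂=(100-80)/8=2.5
P = Φ(2.5) - Φ(-2.5) = 0.993790 - 0.006210 = 0.987580 ≈ 0.9876

P(60 < X < 100) ≈ 0.9876


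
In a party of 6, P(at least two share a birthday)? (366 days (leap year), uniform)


P(all different) = Π(366-i)/366 for i=0..5
= 0.959646
P(match) = 1 - 0.959646 = 0.040354

P ≈ 0.0404 ≈ 4.04%


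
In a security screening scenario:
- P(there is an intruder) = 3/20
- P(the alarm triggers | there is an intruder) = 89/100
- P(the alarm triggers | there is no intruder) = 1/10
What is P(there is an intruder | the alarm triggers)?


Using Bayes' theorem:
P(A|B) = P(B|A)·P(A) / P(B)

P(the alarm triggers) = 89/100 × 3/20 + 1/10 × 17/20
= 267/2000 + 17/200 = 437/2000

P(there is an intruder|the alarm triggers) = (267/2000) / (437/2000) = 267/437

P(there is an intruder|the alarm triggers) = 267/437 ≈ 61.10%


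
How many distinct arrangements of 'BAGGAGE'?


Letters: 7, freq: {'B': 1, 'A': 2, 'G': 3, 'E': 1}
7!/(1!×2!×3!×1!) = 5040/12 = 420

420


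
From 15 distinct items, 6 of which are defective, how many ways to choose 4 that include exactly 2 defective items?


Choose 2 of the 6 defective items and 2 of the other 9 items:
C(6,2)×C(9,2) = 15×36 = 540

540


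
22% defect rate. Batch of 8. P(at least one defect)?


P(all good) = (39/50)^8 = 5352009260481/39062500000000
P(≥1 defect) = 33710490739519/39062500000000

P = 33710490739519/39062500000000 ≈ 86.30%


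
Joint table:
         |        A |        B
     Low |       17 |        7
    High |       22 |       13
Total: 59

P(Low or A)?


P(Low∨A) = P(Low) + P(A) - P(Low∧A)
= (24 + 39 - 17)/59 = 46/59

P = 46/59 ≈ 77.97%


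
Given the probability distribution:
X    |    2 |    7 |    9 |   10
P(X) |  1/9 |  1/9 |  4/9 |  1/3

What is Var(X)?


E[X] = 25/3
E[X²] = 677/9
Var(X) = E[X²] - (E[X])² = 677/9 - 625/9 = 52/9

Var(X) = 52/9 ≈ 5.7778


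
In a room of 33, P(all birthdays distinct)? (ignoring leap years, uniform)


P(all different) = Π(365-i)/365 for i=0..32
= (365/365)×(364/365)×...×(333/365)
= 0.225028

P ≈ 0.2250 ≈ 22.50%


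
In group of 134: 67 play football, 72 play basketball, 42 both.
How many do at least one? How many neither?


|A∪B| = 67+72-42 = 97
Neither = 134-97 = 37

At least one: 97; Neither: 37


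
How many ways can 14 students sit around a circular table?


Circular arrangements of 14 distinct objects: fix one position to break rotational symmetry.
(n-1)! = 13! = 6227020800

6227020800


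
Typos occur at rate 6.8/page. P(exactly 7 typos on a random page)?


Poisson(λ=6.8): P(X=7) = e^(-λ)×λ^k/k!
= e^(-6.8) × 6.8^7 / 7!
≈ 0.001113775148 × 672298.881843 / 5040 ≈ 0.148569

P(X=7) ≈ 0.148569 ≈ 14.86%


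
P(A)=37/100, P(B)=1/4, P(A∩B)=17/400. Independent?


P(A)×P(B) = 37/400
P(A∩B) = 17/400
Not equal → NOT independent

No, not independent


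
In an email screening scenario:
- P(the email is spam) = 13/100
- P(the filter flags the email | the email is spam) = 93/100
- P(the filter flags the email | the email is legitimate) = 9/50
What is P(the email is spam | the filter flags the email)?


Using Bayes' theorem:
P(A|B) = P(B|A)·P(A) / P(B)

P(the filter flags the email) = 93/100 × 13/100 + 9/50 × 87/100
= 1209/10000 + 783/5000 = 111/400

P(the email is spam|the filter flags the email) = (1209/10000) / (111/400) = 403/925

P(the email is spam|the filter flags the email) = 403/925 ≈ 43.57%


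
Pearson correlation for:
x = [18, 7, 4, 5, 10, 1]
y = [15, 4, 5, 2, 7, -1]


n=6, Σx=45, Σy=32, Σxy=397, Σx²=515, Σy²=320
r = (6×397 - 45×32)/√((6×515 - 45²)(6×320 - 32²))
= 942/√(1065×896) = 942/√954240 ≈ 942/976.8521 ≈ 0.9643

r ≈ 0.9643


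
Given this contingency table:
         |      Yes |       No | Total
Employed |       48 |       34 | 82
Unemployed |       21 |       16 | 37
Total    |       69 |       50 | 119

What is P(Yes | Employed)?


P(Yes | Employed) = 48/(48+34) = 48/82 = 24/41

P(Yes|Employed) = 24/41 ≈ 58.54%


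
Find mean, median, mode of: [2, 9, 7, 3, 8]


Sorted: [2, 3, 7, 8, 9]
Mean = 29/5
Median = 7
Freq: {2: 1, 9: 1, 7: 1, 3: 1, 8: 1}
Mode: No mode

Mean=29/5, Median=7, Mode=No mode


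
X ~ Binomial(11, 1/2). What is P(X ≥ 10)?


P(X ≥ 10) = Σ P(X=i) for i=10..11
P(X=10) = 11/2048
P(X=11) = 1/2048
Sum = 3/512

P(X ≥ 10) = 3/512 ≈ 0.59%


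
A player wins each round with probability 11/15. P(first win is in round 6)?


Geometric: P(X=6) = (1-p)^(k-1)×p = (4/15)^5×11/15 = 11264/11390625

P(X=6) = 11264/11390625 ≈ 0.10%


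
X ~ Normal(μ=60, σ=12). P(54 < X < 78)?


z₁=(54-60)/12=-0.5, z₂=(78-60)/12=1.5
P = Φ(1.5) - Φ(-0.5) = 0.933193 - 0.308538 = 0.624655 ≈ 0.6247

P(54 < X < 78) ≈ 0.6247


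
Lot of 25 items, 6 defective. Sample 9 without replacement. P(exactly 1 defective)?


Hypergeometric: C(6,1)×C(19,8)/C(25,9)
= 6×75582/2042975 = 1404/6325

P(X=1) = 1404/6325 ≈ 22.20%


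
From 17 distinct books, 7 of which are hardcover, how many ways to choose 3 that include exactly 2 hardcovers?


Choose 2 of the 7 hardcovers and 1 of the other 10 books:
C(7,2)×C(10,1) = 21×10 = 210

210


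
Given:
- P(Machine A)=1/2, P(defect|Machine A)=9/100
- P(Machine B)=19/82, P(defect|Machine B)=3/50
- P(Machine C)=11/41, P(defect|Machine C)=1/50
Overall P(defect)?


P(B) = Σ P(B|Aᵢ)×P(Aᵢ)
  9/100×1/2 = 9/200
  3/50×19/82 = 57/4100
  1/50×11/41 = 11/2050
Sum = 527/8200

P(defect) = 527/8200 ≈ 6.43%


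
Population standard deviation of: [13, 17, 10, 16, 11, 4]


Mean = 71/6
  (13-71/6)²=49/36
  (17-71/6)²=961/36
  (10-71/6)²=121/36
  (16-71/6)²=625/36
  (11-71/6)²=25/36
  (4-71/6)²=2209/36
Σ(x-μ)² = 665/6
σ² = (665/6)/6 = 665/36

σ = √(665/36) ≈ 4.2979


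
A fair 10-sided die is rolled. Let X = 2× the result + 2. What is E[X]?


E[die] = (1+10)/2 = 11/2
E[X] = 2×11/2 + 2 = 13

E[X] = 13


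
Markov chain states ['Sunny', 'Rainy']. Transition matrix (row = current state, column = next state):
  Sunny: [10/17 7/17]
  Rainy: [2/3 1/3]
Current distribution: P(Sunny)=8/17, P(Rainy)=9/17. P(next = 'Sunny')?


P(next=Sunny) = Σᵢ P(now=i)×P(i→Sunny)
= 8/17×10/17 + 9/17×2/3
= 80/289 + 6/17 = 182/289

P = 182/289 ≈ 0.6298


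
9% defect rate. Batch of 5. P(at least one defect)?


P(all good) = (91/100)^5 = 6240321451/10000000000
P(≥1 defect) = 3759678549/10000000000

P = 3759678549/10000000000 ≈ 37.60%


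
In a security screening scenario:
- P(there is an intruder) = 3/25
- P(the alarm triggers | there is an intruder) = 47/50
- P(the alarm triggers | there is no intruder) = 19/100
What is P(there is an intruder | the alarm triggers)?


Using Bayes' theorem:
P(A|B) = P(B|A)·P(A) / P(B)

P(the alarm triggers) = 47/50 × 3/25 + 19/100 × 22/25
= 141/1250 + 209/1250 = 7/25

P(there is an intruder|the alarm triggers) = (141/1250) / (7/25) = 141/350

P(there is an intruder|the alarm triggers) = 141/350 ≈ 40.29%


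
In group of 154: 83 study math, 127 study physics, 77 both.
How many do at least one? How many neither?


|A∪B| = 83+127-77 = 133
Neither = 154-133 = 21

At least one: 133; Neither: 21


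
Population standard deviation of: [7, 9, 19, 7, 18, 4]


Mean = 64/6 = 32/3
  (7-32/3)²=121/9
  (9-32/3)²=25/9
  (19-32/3)²=625/9
  (7-32/3)²=121/9
  (18-32/3)²=484/9
  (4-32/3)²=400/9
Σ(x-μ)² = 592/3
σ² = (592/3)/6 = 296/9

σ = √(296/9) ≈ 5.7349


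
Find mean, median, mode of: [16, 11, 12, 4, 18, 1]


Sorted: [1, 4, 11, 12, 16, 18]
Mean = 62/6 = 31/3
Median = 23/2
Freq: {16: 1, 11: 1, 12: 1, 4: 1, 18: 1, 1: 1}
Mode: No mode

Mean=31/3, Median=23/2, Mode=No mode


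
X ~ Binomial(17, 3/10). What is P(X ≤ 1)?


P(X ≤ 1) = Σ P(X=i) for i=0..1
P(X=0) = 232630513987207/100000000000000000
P(X=1) = 1694879459049651/100000000000000000
Sum = 963754986518429/50000000000000000

P(X ≤ 1) = 963754986518429/50000000000000000 ≈ 1.93%


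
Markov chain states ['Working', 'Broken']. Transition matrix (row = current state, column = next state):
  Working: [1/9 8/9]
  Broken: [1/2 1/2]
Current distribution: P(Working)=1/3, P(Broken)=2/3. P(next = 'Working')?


P(next=Working) = Σᵢ P(now=i)×P(i→Working)
= 1/3×1/9 + 2/3×1/2
= 1/27 + 1/3 = 10/27

P = 10/27 ≈ 0.3704


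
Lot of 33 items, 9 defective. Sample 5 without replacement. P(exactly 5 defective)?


Hypergeometric: C(9,5)×C(24,0)/C(33,5)
= 126×1/237336 = 21/39556

P(X=5) = 21/39556 ≈ 0.05%


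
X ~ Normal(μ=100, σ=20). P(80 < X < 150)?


z₁=(80-100)/20=-1.0, z₂=(150-100)/20=2.5
P = Φ(2.5) - Φ(-1.0) = 0.993790 - 0.158655 = 0.835135 ≈ 0.8351

P(80 < X < 150) ≈ 0.8351


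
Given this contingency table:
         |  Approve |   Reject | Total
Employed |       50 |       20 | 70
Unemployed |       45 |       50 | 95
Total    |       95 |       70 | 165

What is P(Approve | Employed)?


P(Approve | Employed) = 50/(50+20) = 50/70 = 5/7

P(Approve|Employed) = 5/7 ≈ 71.43%


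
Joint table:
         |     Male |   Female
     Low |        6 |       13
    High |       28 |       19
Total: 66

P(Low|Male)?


P(Low|Male) = 6/(6+28) = 6/34 = 3/17

P = 3/17 ≈ 17.65%


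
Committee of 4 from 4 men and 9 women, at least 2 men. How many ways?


Count by #men:
  2M,2W: C(4,2)×C(9,2)=216
  3M,1W: C(4,3)×C(9,1)=36
  4M,0W: C(4,4)×C(9,0)=1
Total = 253

253


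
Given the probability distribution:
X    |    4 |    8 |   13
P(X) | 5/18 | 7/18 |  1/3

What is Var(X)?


E[X] = 77/9
E[X²] = 257/3
Var(X) = E[X²] - (E[X])² = 257/3 - 5929/81 = 1010/81

Var(X) = 1010/81 ≈ 12.4691


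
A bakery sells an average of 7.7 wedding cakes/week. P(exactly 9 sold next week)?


Poisson(λ=7.7): P(X=9) = e^(-λ)×λ^k/k!
= e^(-7.7) × 7.7^9 / 9!
≈ 0.0004528271829 × 95151694.4492 / 362880 ≈ 0.118737

P(X=9) ≈ 0.118737 ≈ 11.87%


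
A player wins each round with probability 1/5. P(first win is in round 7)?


Geometric: P(X=7) = (1-p)^(k-1)×p = (4/5)^6×1/5 = 4096/78125

P(X=7) = 4096/78125 ≈ 5.24%


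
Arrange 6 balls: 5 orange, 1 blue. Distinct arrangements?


6!/(5!×1!) = 6

6


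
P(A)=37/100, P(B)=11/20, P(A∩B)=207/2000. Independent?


P(A)×P(B) = 407/2000
P(A∩B) = 207/2000
Not equal → NOT independent

No, not independent


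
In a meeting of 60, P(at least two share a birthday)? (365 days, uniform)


P(all different) = Π(365-i)/365 for i=0..59
= 0.005877
P(match) = 1 - 0.005877 = 0.994123

P ≈ 0.9941 ≈ 99.41%


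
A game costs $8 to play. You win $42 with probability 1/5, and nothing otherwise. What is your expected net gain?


E[gain] = (42-8)×1/5 + (-8)×4/5
= 34/5 - 32/5 = 2/5

Expected net gain = $2/5 ≈ $0.40


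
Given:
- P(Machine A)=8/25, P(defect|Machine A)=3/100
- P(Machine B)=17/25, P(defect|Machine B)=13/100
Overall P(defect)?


P(B) = Σ P(B|Aᵢ)×P(Aᵢ)
  3/100×8/25 = 6/625
  13/100×17/25 = 221/2500
Sum = 49/500

P(defect) = 49/500 ≈ 9.80%


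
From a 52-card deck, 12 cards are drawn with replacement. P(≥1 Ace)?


P(not a Ace) = 48/52 = 12/13
P(none in 12 draws) = (12/13)^12 = 8916100448256/23298085122481
P(≥1 Ace) = 1 - 8916100448256/23298085122481 = 14381984674225/23298085122481

P = 14381984674225/23298085122481 ≈ 61.73%


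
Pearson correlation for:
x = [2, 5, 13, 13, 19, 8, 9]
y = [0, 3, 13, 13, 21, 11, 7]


n=7, Σx=69, Σy=68, Σxy=903, Σx²=873, Σy²=958
r = (7×903 - 69×68)/√((7×873 - 69²)(7×958 - 68²))
= 1629/√(1350×2082) = 1629/√2810700 ≈ 1629/1676.5142 ≈ 0.9717

r ≈ 0.9717


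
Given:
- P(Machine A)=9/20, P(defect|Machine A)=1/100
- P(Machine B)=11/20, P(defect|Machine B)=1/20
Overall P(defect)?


P(B) = Σ P(B|Aᵢ)×P(Aᵢ)
  1/100×9/20 = 9/2000
  1/20×11/20 = 11/400
Sum = 4/125

P(defect) = 4/125 ≈ 3.20%


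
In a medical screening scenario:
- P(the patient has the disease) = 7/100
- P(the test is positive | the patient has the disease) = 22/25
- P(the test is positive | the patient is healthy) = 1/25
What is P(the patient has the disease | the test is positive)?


Using Bayes' theorem:
P(A|B) = P(B|A)·P(A) / P(B)

P(the test is positive) = 22/25 × 7/100 + 1/25 × 93/100
= 77/1250 + 93/2500 = 247/2500

P(the patient has the disease|the test is positive) = (77/1250) / (247/2500) = 154/247

P(the patient has the disease|the test is positive) = 154/247 ≈ 62.35%


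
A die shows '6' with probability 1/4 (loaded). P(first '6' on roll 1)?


Geometric: P(X=1) = (1-p)^(k-1)×p = (3/4)^0×1/4 = 1/4

P(X=1) = 1/4 ≈ 25.00%


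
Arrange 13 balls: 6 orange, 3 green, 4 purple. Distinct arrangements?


13!/(6!×3!×4!) = 60060

60060


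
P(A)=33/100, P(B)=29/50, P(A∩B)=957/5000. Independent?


P(A)×P(B) = 957/5000
P(A∩B) = 957/5000
Equal ✓ → Independent

Yes, independent


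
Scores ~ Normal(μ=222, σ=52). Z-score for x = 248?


z = (x - μ)/σ = (248 - 222)/52 = 0.5

z = 0.5


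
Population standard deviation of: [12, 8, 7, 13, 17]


Mean = 57/5
  (12-57/5)²=9/25
  (8-57/5)²=289/25
  (7-57/5)²=484/25
  (13-57/5)²=64/25
  (17-57/5)²=784/25
Σ(x-μ)² = 326/5
σ² = (326/5)/5 = 326/25

σ = √(326/25) ≈ 3.6111


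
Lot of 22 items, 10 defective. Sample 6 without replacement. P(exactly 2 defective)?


Hypergeometric: C(10,2)×C(12,4)/C(22,6)
= 45×495/74613 = 675/2261

P(X=2) = 675/2261 ≈ 29.85%


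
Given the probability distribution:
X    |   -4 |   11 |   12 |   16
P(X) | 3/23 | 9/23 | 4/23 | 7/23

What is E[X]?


E[X] = Σ x·P(X=x)
= (-4)×(3/23) + (11)×(9/23) + (12)×(4/23) + (16)×(7/23)
= 247/23

E[X] = 247/23


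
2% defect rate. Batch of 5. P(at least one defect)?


P(all good) = (49/50)^5 = 282475249/312500000
P(≥1 defect) = 30024751/312500000

P = 30024751/312500000 ≈ 9.61%


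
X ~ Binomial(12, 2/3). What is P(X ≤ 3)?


P(X ≤ 3) = Σ P(X=i) for i=0..3
P(X=0) = 1/531441
P(X=1) = 8/177147
P(X=2) = 88/177147
P(X=3) = 1760/531441
Sum = 683/177147

P(X ≤ 3) = 683/177147 ≈ 0.39%


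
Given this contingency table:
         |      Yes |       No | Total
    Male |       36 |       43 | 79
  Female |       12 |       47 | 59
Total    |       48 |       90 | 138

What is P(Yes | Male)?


P(Yes | Male) = 36/(36+43) = 36/79

P(Yes|Male) = 36/79 ≈ 45.57%


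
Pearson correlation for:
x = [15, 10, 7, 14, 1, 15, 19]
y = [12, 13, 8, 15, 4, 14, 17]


n=7, Σx=81, Σy=83, Σxy=1113, Σx²=1157, Σy²=1103
r = (7×1113 - 81×83)/√((7×1157 - 81²)(7×1103 - 83²))
= 1068/√(1538×832) = 1068/√1279616 ≈ 1068/1131.2011 ≈ 0.9441

r ≈ 0.9441


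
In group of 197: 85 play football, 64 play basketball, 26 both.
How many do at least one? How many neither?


|A∪B| = 85+64-26 = 123
Neither = 197-123 = 74

At least one: 123; Neither: 74


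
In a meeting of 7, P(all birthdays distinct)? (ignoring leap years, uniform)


P(all different) = Π(365-i)/365 for i=0..6
= (365/365)×(364/365)×...×(359/365)
= 0.943764

P ≈ 0.9438 ≈ 94.38%


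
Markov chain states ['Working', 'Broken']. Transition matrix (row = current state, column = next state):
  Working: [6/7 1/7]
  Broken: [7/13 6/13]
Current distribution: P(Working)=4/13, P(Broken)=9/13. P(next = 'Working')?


P(next=Working) = Σᵢ P(now=i)×P(i→Working)
= 4/13×6/7 + 9/13×7/13
= 24/91 + 63/169 = 753/1183

P = 753/1183 ≈ 0.6365


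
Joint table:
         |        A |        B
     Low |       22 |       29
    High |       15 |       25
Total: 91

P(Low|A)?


P(Low|A) = 22/(22+15) = 22/37

P = 22/37 ≈ 59.46%


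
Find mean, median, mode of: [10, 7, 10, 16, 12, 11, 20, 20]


Sorted: [7, 10, 10, 11, 12, 16, 20, 20]
Mean = 106/8 = 53/4
Median = 23/2
Freq: {10: 2, 7: 1, 16: 1, 12: 1, 11: 1, 20: 2}
Mode: [10, 20]

Mean=53/4, Median=23/2, Mode=[10, 20]


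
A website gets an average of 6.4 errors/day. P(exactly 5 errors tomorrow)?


Poisson(λ=6.4): P(X=5) = e^(-λ)×λ^k/k!
= e^(-6.4) × 6.4^5 / 5!
≈ 0.001661557273 × 10737.41824 / 120 ≈ 0.148674

P(X=5) ≈ 0.148674 ≈ 14.87%


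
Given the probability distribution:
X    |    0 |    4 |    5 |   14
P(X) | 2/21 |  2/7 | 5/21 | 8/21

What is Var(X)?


E[X] = 23/3
E[X²] = 1789/21
Var(X) = E[X²] - (E[X])² = 1789/21 - 529/9 = 1664/63

Var(X) = 1664/63 ≈ 26.4127


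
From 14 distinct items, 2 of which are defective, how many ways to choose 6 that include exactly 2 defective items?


Choose 2 of the 2 defective items and 4 of the other 12 items:
C(2,2)×C(12,4) = 1×495 = 495

495


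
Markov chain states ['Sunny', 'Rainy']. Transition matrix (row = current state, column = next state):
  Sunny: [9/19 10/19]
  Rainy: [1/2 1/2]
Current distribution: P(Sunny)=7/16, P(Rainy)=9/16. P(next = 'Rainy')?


P(next=Rainy) = Σᵢ P(now=i)×P(i→Rainy)
= 7/16×10/19 + 9/16×1/2
= 35/152 + 9/32 = 311/608

P = 311/608 ≈ 0.5115


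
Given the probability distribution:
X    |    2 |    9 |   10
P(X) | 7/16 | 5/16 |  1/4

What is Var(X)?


E[X] = 99/16
E[X²] = 833/16
Var(X) = E[X²] - (E[X])² = 833/16 - 9801/256 = 3527/256

Var(X) = 3527/256 ≈ 13.7773


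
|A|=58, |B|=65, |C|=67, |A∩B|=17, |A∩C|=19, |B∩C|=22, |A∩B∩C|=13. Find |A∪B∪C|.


|A∪B∪C| = 58+65+67-17-19-22+13 = 145

|A∪B∪C| = 145


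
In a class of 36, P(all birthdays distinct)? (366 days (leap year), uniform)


P(all different) = Π(366-i)/366 for i=0..35
= (366/366)×(365/366)×...×(331/366)
= 0.168667

P ≈ 0.1687 ≈ 16.87%


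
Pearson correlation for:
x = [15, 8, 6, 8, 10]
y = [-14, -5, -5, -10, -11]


n=5, Σx=47, Σy=-45, Σxy=-470, Σx²=489, Σy²=467
r = (5×(-470) - 47×(-45))/√((5×489 - 47²)(5×467 - (-45)²))
= -235/√(236×310) = -235/√73160 ≈ -235/270.4811 ≈ -0.8688

r ≈ -0.8688


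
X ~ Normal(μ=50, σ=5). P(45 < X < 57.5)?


z₁=(45-50)/5=-1.0, z₂=(57.5-50)/5=1.5
P = Φ(1.5) - Φ(-1.0) = 0.933193 - 0.158655 = 0.774538 ≈ 0.7745

P(45 < X < 57.5) ≈ 0.7745


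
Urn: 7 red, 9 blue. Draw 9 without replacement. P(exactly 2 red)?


Hypergeometric: C(7,2)×C(9,7)/C(16,9)
= 21×36/11440 = 189/2860

P(X=2) = 189/2860 ≈ 6.61%


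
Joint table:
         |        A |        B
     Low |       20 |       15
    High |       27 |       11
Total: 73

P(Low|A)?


P(Low|A) = 20/(20+27) = 20/47

P = 20/47 ≈ 42.55%


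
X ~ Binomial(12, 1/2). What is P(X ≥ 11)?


P(X ≥ 11) = Σ P(X=i) for i=11..12
P(X=11) = 3/1024
P(X=12) = 1/4096
Sum = 13/4096

P(X ≥ 11) = 13/4096 ≈ 0.32%


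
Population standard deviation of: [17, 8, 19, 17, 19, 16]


Mean = 96/6 = 16
  (17-16)²=1
  (8-16)²=64
  (19-16)²=9
  (17-16)²=1
  (19-16)²=9
  (16-16)²=0
Σ(x-μ)² = 84
σ² = 84/6 = 14

σ = √(14) ≈ 3.7417


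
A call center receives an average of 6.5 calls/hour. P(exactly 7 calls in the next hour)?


Poisson(λ=6.5): P(X=7) = e^(-λ)×λ^k/k!
= e^(-6.5) × 6.5^7 / 7!
≈ 0.001503439193 × 490222.789062 / 5040 ≈ 0.146234

P(X=7) ≈ 0.146234 ≈ 14.62%


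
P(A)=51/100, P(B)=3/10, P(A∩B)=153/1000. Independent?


P(A)×P(B) = 153/1000
P(A∩B) = 153/1000
Equal ✓ → Independent

Yes, independent


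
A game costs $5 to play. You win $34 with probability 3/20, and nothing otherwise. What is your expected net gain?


E[gain] = (34-5)×3/20 + (-5)×17/20
= 87/20 - 17/4 = 1/10

Expected net gain = $1/10 ≈ $0.10


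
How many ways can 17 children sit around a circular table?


Circular arrangements of 17 distinct objects: fix one position to break rotational symmetry.
(n-1)! = 16! = 20922789888000

20922789888000


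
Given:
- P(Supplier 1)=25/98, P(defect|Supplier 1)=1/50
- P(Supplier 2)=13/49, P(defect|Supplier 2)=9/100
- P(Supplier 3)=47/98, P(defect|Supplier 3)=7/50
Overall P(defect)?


P(B) = Σ P(B|Aᵢ)×P(Aᵢ)
  1/50×25/98 = 1/196
  9/100×13/49 = 117/4900
  7/50×47/98 = 47/700
Sum = 471/4900

P(defect) = 471/4900 ≈ 9.61%


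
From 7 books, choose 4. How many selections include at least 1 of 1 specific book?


Complement: C(7,4) - C(6,4) = 35 - 15 = 20

20


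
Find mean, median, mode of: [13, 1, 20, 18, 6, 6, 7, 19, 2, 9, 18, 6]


Sorted: [1, 2, 6, 6, 6, 7, 9, 13, 18, 18, 19, 20]
Mean = 125/12
Median = 8
Freq: {13: 1, 1: 1, 20: 1, 18: 2, 6: 3, 7: 1, 19: 1, 2: 1, 9: 1}
Mode: [6]

Mean=125/12, Median=8, Mode=6


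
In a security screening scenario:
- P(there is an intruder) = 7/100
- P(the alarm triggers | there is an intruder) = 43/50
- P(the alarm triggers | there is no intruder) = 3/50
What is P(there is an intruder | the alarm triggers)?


Using Bayes' theorem:
P(A|B) = P(B|A)·P(A) / P(B)

P(the alarm triggers) = 43/50 × 7/100 + 3/50 × 93/100
= 301/5000 + 279/5000 = 29/250

P(there is an intruder|the alarm triggers) = (301/5000) / (29/250) = 301/580

P(there is an intruder|the alarm triggers) = 301/580 ≈ 51.90%


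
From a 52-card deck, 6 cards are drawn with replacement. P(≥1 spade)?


P(not a spade) = 39/52 = 3/4
P(none in 6 draws) = (3/4)^6 = 729/4096
P(≥1 spade) = 1 - 729/4096 = 3367/4096

P = 3367/4096 ≈ 82.20%


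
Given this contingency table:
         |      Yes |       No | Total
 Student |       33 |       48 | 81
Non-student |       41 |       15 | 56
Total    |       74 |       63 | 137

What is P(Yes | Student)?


P(Yes | Student) = 33/(33+48) = 33/81 = 11/27

P(Yes|Student) = 11/27 ≈ 40.74%


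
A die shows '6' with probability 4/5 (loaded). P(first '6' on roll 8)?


Geometric: P(X=8) = (1-p)^(k-1)×p = (1/5)^7×4/5 = 4/390625

P(X=8) = 4/390625 ≈ 0.00%


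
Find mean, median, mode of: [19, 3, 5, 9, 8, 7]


Sorted: [3, 5, 7, 8, 9, 19]
Mean = 51/6 = 17/2
Median = 15/2
Freq: {19: 1, 3: 1, 5: 1, 9: 1, 8: 1, 7: 1}
Mode: No mode

Mean=17/2, Median=15/2, Mode=No mode


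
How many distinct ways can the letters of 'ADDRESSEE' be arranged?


Letters: 9, freq: {'A': 1, 'D': 2, 'R': 1, 'E': 3, 'S': 2}
9!/(1!×2!×1!×3!×2!) = 362880/24 = 15120

15120


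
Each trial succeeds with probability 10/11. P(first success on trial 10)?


Geometric: P(X=10) = (1-p)^(k-1)×p = (1/11)^9×10/11 = 10/25937424601

P(X=10) = 10/25937424601 ≈ 0.00%


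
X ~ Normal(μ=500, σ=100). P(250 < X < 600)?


z₁=(250-500)/100=-2.5, z₂=(600-500)/100=1.0
P = Φ(1.0) - Φ(-2.5) = 0.841345 - 0.006210 = 0.835135 ≈ 0.8351

P(250 < X < 600) ≈ 0.8351


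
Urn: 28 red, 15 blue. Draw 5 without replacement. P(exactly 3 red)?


Hypergeometric: C(28,3)×C(15,2)/C(43,5)
= 3276×105/962598 = 630/1763

P(X=3) = 630/1763 ≈ 35.73%


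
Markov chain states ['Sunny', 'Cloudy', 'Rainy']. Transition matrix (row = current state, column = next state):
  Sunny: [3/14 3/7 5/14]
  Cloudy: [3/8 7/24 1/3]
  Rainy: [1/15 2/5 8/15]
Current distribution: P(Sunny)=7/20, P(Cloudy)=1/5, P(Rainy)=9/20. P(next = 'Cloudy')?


P(next=Cloudy) = Σᵢ P(now=i)×P(i→Cloudy)
= 7/20×3/7 + 1/5×7/24 + 9/20×2/5
= 3/20 + 7/120 + 9/50 = 233/600

P = 233/600 ≈ 0.3883


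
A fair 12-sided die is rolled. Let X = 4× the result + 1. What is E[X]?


E[die] = (1+12)/2 = 13/2
E[X] = 4×13/2 + 1 = 27

E[X] = 27


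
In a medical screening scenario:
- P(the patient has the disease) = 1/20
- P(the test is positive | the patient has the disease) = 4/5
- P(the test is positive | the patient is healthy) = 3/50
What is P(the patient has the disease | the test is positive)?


Using Bayes' theorem:
P(A|B) = P(B|A)·P(A) / P(B)

P(the test is positive) = 4/5 × 1/20 + 3/50 × 19/20
= 1/25 + 57/1000 = 97/1000

P(the patient has the disease|the test is positive) = (1/25) / (97/1000) = 40/97

P(the patient has the disease|the test is positive) = 40/97 ≈ 41.24%


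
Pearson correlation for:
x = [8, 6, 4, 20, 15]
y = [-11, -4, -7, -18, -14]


n=5, Σx=53, Σy=-54, Σxy=-710, Σx²=741, Σy²=706
r = (5×(-710) - 53×(-54))/√((5×741 - 53²)(5×706 - (-54)²))
= -688/√(896×614) = -688/√550144 ≈ -688/741.7169 ≈ -0.9276

r ≈ -0.9276


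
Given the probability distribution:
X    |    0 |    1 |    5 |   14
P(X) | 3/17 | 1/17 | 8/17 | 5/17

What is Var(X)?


E[X] = 111/17
E[X²] = 1181/17
Var(X) = E[X²] - (E[X])² = 1181/17 - 12321/289 = 7756/289

Var(X) = 7756/289 ≈ 26.8374


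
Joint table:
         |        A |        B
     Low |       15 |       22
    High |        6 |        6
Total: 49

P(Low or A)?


P(Low∨A) = P(Low) + P(A) - P(Low∧A)
= (37 + 21 - 15)/49 = 43/49

P = 43/49 ≈ 87.76%


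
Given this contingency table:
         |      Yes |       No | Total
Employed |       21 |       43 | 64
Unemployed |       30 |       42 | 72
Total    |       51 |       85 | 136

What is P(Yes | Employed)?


P(Yes | Employed) = 21/(21+43) = 21/64

P(Yes|Employed) = 21/64 ≈ 32.81%


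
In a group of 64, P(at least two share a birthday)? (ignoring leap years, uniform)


P(all different) = Π(365-i)/365 for i=0..63
= 0.002810
P(match) = 1 - 0.002810 = 0.997190

P ≈ 0.9972 ≈ 99.72%


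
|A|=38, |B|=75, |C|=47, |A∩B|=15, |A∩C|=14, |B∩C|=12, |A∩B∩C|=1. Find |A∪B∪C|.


|A∪B∪C| = 38+75+47-15-14-12+1 = 120

|A∪B∪C| = 120


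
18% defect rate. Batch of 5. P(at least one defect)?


P(all good) = (41/50)^5 = 115856201/312500000
P(≥1 defect) = 196643799/312500000

P = 196643799/312500000 ≈ 62.93%


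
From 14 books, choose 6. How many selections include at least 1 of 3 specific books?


Complement: C(14,6) - C(11,6) = 3003 - 462 = 2541

2541


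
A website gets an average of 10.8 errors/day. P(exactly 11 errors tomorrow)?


Poisson(λ=10.8): P(X=11) = e^(-λ)×λ^k/k!
= e^(-10.8) × 10.8^11 / 11!
≈ 2.039950341e-05 × 233163899705 / 39916800 ≈ 0.119159

P(X=11) ≈ 0.119159 ≈ 11.92%


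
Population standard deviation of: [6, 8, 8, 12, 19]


Mean = 53/5
  (6-53/5)²=529/25
  (8-53/5)²=169/25
  (8-53/5)²=169/25
  (12-53/5)²=49/25
  (19-53/5)²=1764/25
Σ(x-μ)² = 536/5
σ² = (536/5)/5 = 536/25

σ = √(536/25) ≈ 4.6303


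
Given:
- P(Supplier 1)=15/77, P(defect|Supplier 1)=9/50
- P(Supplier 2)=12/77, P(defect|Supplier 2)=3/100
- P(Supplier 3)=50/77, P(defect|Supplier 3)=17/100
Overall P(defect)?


P(B) = Σ P(B|Aᵢ)×P(Aᵢ)
  9/50×15/77 = 27/770
  3/100×12/77 = 9/1925
  17/100×50/77 = 17/154
Sum = 289/1925

P(defect) = 289/1925 ≈ 15.01%
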